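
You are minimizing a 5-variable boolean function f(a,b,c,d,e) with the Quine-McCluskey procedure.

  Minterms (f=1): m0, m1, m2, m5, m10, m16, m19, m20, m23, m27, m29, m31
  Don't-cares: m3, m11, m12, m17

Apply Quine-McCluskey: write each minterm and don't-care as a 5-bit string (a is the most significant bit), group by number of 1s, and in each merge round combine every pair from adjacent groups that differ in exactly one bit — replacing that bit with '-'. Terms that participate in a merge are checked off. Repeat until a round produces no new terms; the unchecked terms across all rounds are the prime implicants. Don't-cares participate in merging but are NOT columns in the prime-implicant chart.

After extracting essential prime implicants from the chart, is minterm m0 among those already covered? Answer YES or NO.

[col 0] 00000*, 00001*, 00010*, 00011*, 00101*, 01010*, 01011*, 01100, 10000*, 10001*, 10011*, 10100*, 10111*, 11011*, 11101*, 11111*
[col 1] -0000*, -0001*, -0011*, -1011*, 0-010*, 0-011*, 00-01, 000-0*, 000-1*, 0000-*, 0001-*, 0101-*, 1-011*, 1-111*, 10-00, 10-11*, 100-1*, 1000-*, 11-11*, 111-1
[col 2] --011, -00-1, -000-, 0-01-, 000--, 1--11
Prime implicants: --011, -00-1, -000-, 0-01-, 00-01, 000--, 01100, 1--11, 10-00, 111-1
PI chart (minterm → PIs covering it):
  0 | -000-,000--
  1 | -00-1,-000-,00-01,000--
  2 | 0-01-,000--
  5 | 00-01  (sole → essential)
  10 | 0-01-  (sole → essential)
  16 | -000-,10-00
  19 | --011,-00-1,1--11
  20 | 10-00  (sole → essential)
  23 | 1--11  (sole → essential)
  27 | --011,1--11
  29 | 111-1  (sole → essential)
  31 | 1--11,111-1
Essential prime implicants: 0-01-, 00-01, 1--11, 10-00, 111-1

NO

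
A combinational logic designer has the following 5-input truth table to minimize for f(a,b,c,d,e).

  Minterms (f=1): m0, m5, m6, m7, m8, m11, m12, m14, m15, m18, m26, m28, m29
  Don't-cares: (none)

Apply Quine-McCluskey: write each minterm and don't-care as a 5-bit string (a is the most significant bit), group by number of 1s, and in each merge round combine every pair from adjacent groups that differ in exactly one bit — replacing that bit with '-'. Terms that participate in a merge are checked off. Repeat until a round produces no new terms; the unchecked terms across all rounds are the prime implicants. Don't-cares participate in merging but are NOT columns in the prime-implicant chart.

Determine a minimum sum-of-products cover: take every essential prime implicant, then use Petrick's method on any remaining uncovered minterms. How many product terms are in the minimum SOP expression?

7

Round 0: 00000✓ 00101✓ 00110✓ 00111✓ 01000✓ 01011✓ 01100✓ 01110✓ 01111✓ 10010✓ 11010✓ 11100✓ 11101✓
Round 1: -1100 0-000 0-110✓ 0-111✓ 001-1 0011-✓ 01-00 01-11 011-0 0111-✓ 1-010 1110-
Round 2: 0-11-
PIs = {-1100, 0-000, 0-11-, 001-1, 01-00, 01-11, 011-0, 1-010, 1110-}
Coverage chart:
  m0: 0-000 ←essential
  m5: 001-1 ←essential
  m6: 0-11- ←essential
  m7: 0-11-,001-1
  m8: 0-000,01-00
  m11: 01-11 ←essential
  m12: -1100,01-00,011-0
  m14: 0-11-,011-0
  m15: 0-11-,01-11
  m18: 1-010 ←essential
  m26: 1-010 ←essential
  m28: -1100,1110-
  m29: 1110- ←essential
Essential: 0-000, 0-11-, 001-1, 01-11, 1-010, 1110-
Petrick residual → -1100
Min cover (7 terms): bcd'e' + a'c'd'e' + a'cd + a'b'ce + a'bde + ac'de' + abcd'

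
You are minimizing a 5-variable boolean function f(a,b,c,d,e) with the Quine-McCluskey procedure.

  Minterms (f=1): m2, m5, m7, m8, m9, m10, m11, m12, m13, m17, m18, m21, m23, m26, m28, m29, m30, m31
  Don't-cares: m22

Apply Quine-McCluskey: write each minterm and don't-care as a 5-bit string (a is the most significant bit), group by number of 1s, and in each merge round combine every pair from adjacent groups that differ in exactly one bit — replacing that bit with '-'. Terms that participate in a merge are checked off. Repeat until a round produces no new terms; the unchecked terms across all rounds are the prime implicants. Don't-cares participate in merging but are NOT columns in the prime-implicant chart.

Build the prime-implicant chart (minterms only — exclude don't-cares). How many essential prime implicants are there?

4

Round 0: 00010✓ 00101✓ 00111✓ 01000✓ 01001✓ 01010✓ 01011✓ 01100✓ 01101✓ 10001✓ 10010✓ 10101✓ 10110✓ 10111✓ 11010✓ 11100✓ 11101✓ 11110✓ 11111✓
Round 1: -0010✓ -0101✓ -0111✓ -1010✓ -1100✓ -1101✓ 0-010✓ 0-101✓ 001-1✓ 01-00✓ 01-01✓ 010-0✓ 010-1✓ 0100-✓ 0101-✓ 0110-✓ 1-010✓ 1-101✓ 1-110✓ 1-111✓ 10-01 10-10✓ 101-1✓ 1011-✓ 11-10✓ 111-0✓ 111-1✓ 1110-✓ 1111-✓
Round 2: --010 --101 -01-1 -110- 01-0- 010-- 1--10 1-1-1 1-11- 111--
PIs = {--010, --101, -01-1, -110-, 01-0-, 010--, 1--10, 1-1-1, 1-11-, 10-01, 111--}
Coverage chart:
  m2: --010 ←essential
  m5: --101,-01-1
  m7: -01-1 ←essential
  m8: 01-0-,010--
  m9: 01-0-,010--
  m10: --010,010--
  m11: 010-- ←essential
  m12: -110-,01-0-
  m13: --101,-110-,01-0-
  m17: 10-01 ←essential
  m18: --010,1--10
  m21: --101,-01-1,1-1-1,10-01
  m23: -01-1,1-1-1,1-11-
  m26: --010,1--10
  m28: -110-,111--
  m29: --101,-110-,1-1-1,111--
  m30: 1--10,1-11-,111--
  m31: 1-1-1,1-11-,111--
Essential: --010, -01-1, 010--, 10-01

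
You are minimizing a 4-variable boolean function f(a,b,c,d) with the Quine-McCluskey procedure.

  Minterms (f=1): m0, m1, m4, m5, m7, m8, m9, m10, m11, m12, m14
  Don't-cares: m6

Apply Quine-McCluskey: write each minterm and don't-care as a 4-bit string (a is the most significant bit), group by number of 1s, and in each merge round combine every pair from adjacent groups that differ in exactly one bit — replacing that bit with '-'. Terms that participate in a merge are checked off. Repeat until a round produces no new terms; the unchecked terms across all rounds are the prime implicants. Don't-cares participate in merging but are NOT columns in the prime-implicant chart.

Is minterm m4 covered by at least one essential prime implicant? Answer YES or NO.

Round 0: 0000✓ 0001✓ 0100✓ 0101✓ 0110✓ 0111✓ 1000✓ 1001✓ 1010✓ 1011✓ 1100✓ 1110✓
Round 1: -000✓ -001✓ -100✓ -110✓ 0-00✓ 0-01✓ 000-✓ 01-0✓ 01-1✓ 010-✓ 011-✓ 1-00✓ 1-10✓ 10-0✓ 10-1✓ 100-✓ 101-✓ 11-0✓
Round 2: --00 -00- -1-0 0-0- 01-- 1--0 10--
PIs = {--00, -00-, -1-0, 0-0-, 01--, 1--0, 10--}
Coverage chart:
  m0: --00,-00-,0-0-
  m1: -00-,0-0-
  m4: --00,-1-0,0-0-,01--
  m5: 0-0-,01--
  m7: 01-- ←essential
  m8: --00,-00-,1--0,10--
  m9: -00-,10--
  m10: 1--0,10--
  m11: 10-- ←essential
  m12: --00,-1-0,1--0
  m14: -1-0,1--0
Essential: 01--, 10--

YES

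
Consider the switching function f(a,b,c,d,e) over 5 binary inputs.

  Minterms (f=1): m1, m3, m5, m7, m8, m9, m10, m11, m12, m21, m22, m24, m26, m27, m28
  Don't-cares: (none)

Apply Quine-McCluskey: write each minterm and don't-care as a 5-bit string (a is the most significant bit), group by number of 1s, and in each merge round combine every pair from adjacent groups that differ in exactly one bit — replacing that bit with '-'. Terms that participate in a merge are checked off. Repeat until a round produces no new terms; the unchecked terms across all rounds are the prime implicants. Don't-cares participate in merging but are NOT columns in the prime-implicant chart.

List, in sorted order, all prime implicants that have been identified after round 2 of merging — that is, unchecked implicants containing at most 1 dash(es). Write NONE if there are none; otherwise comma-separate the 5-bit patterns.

size-2^0 implicants → 00001(✓)  00011(✓)  00101(✓)  00111(✓)  01000(✓)  01001(✓)  01010(✓)  01011(✓)  01100(✓)  10101(✓)  10110  11000(✓)  11010(✓)  11011(✓)  11100(✓)
size-2^1 implicants → -0101  -1000(✓)  -1010(✓)  -1011(✓)  -1100(✓)  0-001(✓)  0-011(✓)  00-01(✓)  00-11(✓)  000-1(✓)  001-1(✓)  01-00(✓)  010-0(✓)  010-1(✓)  0100-(✓)  0101-(✓)  11-00(✓)  110-0(✓)  1101-(✓)
size-2^2 implicants → -1-00  -10-0  -101-  0-0-1  00--1  010--
Unchecked terms (primes): -0101, -1-00, -10-0, -101-, 0-0-1, 00--1, 010--, 10110

-0101, 10110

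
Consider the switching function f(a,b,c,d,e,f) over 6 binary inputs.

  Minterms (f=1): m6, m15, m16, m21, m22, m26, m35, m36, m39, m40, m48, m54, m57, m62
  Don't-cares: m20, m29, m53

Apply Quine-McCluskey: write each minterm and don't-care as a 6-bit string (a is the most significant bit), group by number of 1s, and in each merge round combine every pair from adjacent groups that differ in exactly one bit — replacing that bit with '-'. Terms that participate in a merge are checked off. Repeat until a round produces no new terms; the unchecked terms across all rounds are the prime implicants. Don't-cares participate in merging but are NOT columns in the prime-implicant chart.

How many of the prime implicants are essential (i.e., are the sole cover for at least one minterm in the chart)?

9

[col 0] 000110*, 001111, 010000*, 010100*, 010101*, 010110*, 011010, 011101*, 100011*, 100100, 100111*, 101000, 110000*, 110101*, 110110*, 111001, 111110*
[col 1] -10000, -10101, -10110, 0-0110, 01-101, 010-00, 0101-0, 01010-, 100-11, 11-110
Prime implicants: -10000, -10101, -10110, 0-0110, 001111, 01-101, 010-00, 0101-0, 01010-, 011010, 100-11, 100100, 101000, 11-110, 111001
PI chart (minterm → PIs covering it):
  6 | 0-0110  (sole → essential)
  15 | 001111  (sole → essential)
  16 | -10000,010-00
  21 | -10101,01-101,01010-
  22 | -10110,0-0110,0101-0
  26 | 011010  (sole → essential)
  35 | 100-11  (sole → essential)
  36 | 100100  (sole → essential)
  39 | 100-11  (sole → essential)
  40 | 101000  (sole → essential)
  48 | -10000  (sole → essential)
  54 | -10110,11-110
  57 | 111001  (sole → essential)
  62 | 11-110  (sole → essential)
Essential prime implicants: -10000, 0-0110, 001111, 011010, 100-11, 100100, 101000, 11-110, 111001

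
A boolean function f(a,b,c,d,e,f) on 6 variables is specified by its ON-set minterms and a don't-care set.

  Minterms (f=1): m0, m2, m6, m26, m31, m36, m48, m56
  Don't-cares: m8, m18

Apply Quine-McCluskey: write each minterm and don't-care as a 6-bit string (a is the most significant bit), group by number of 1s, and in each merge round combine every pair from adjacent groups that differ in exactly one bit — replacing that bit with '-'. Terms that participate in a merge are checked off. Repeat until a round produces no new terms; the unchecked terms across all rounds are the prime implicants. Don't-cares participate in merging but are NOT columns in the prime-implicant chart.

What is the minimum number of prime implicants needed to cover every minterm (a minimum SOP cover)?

6

Round 0: 000000✓ 000010✓ 000110✓ 001000✓ 010010✓ 011010✓ 011111 100100 110000✓ 111000✓
Round 1: 0-0010 00-000 000-10 0000-0 01-010 11-000
PIs = {0-0010, 00-000, 000-10, 0000-0, 01-010, 011111, 100100, 11-000}
Coverage chart:
  m0: 00-000,0000-0
  m2: 0-0010,000-10,0000-0
  m6: 000-10 ←essential
  m26: 01-010 ←essential
  m31: 011111 ←essential
  m36: 100100 ←essential
  m48: 11-000 ←essential
  m56: 11-000 ←essential
Essential: 000-10, 01-010, 011111, 100100, 11-000
Petrick residual → 00-000
Min cover (6 terms): a'b'd'e'f' + a'b'c'ef' + a'bd'ef' + a'bcdef + ab'c'de'f' + abd'e'f'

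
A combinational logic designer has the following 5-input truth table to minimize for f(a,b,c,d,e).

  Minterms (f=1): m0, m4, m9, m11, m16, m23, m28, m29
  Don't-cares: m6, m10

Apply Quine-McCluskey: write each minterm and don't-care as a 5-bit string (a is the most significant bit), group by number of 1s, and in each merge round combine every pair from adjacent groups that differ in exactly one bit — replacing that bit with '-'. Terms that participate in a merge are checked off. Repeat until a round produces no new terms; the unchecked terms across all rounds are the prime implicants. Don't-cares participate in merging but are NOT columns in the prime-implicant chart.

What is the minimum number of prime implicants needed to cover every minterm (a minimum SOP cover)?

[col 0] 00000*, 00100*, 00110*, 01001*, 01010*, 01011*, 10000*, 10111, 11100*, 11101*
[col 1] -0000, 00-00, 001-0, 010-1, 0101-, 1110-
Prime implicants: -0000, 00-00, 001-0, 010-1, 0101-, 10111, 1110-
PI chart (minterm → PIs covering it):
  0 | -0000,00-00
  4 | 00-00,001-0
  9 | 010-1  (sole → essential)
  11 | 010-1,0101-
  16 | -0000  (sole → essential)
  23 | 10111  (sole → essential)
  28 | 1110-  (sole → essential)
  29 | 1110-  (sole → essential)
Essential prime implicants: -0000, 010-1, 10111, 1110-
Petrick residual → 00-00
Minimum SOP uses 5 PIs: b'c'd'e' + a'b'd'e' + a'bc'e + ab'cde + abcd'

5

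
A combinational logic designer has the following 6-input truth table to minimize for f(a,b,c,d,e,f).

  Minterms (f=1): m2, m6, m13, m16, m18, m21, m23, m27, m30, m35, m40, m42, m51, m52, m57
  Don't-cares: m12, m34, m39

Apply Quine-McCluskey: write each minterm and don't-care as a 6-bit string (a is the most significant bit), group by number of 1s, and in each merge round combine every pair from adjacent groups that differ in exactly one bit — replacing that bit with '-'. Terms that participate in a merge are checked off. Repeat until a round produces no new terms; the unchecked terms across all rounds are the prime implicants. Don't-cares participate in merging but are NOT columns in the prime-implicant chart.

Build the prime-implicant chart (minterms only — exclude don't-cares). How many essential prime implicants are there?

10

size-2^0 implicants → 000010(✓)  000110(✓)  001100(✓)  001101(✓)  010000(✓)  010010(✓)  010101(✓)  010111(✓)  011011  011110  100010(✓)  100011(✓)  100111(✓)  101000(✓)  101010(✓)  110011(✓)  110100  111001
size-2^1 implicants → -00010  0-0010  000-10  00110-  0100-0  0101-1  1-0011  10-010  100-11  10001-  1010-0
Unchecked terms (primes): -00010, 0-0010, 000-10, 00110-, 0100-0, 0101-1, 011011, 011110, 1-0011, 10-010, 100-11, 10001-, 1010-0, 110100, 111001
Minterm coverage:
  m2 ⊆ -00010,0-0010,000-10
  m6 ⊆ 000-10 [E]
  m13 ⊆ 00110- [E]
  m16 ⊆ 0100-0 [E]
  m18 ⊆ 0-0010,0100-0
  m21 ⊆ 0101-1 [E]
  m23 ⊆ 0101-1 [E]
  m27 ⊆ 011011 [E]
  m30 ⊆ 011110 [E]
  m35 ⊆ 1-0011,100-11,10001-
  m40 ⊆ 1010-0 [E]
  m42 ⊆ 10-010,1010-0
  m51 ⊆ 1-0011 [E]
  m52 ⊆ 110100 [E]
  m57 ⊆ 111001 [E]
E = {000-10, 00110-, 0100-0, 0101-1, 011011, 011110, 1-0011, 1010-0, 110100, 111001}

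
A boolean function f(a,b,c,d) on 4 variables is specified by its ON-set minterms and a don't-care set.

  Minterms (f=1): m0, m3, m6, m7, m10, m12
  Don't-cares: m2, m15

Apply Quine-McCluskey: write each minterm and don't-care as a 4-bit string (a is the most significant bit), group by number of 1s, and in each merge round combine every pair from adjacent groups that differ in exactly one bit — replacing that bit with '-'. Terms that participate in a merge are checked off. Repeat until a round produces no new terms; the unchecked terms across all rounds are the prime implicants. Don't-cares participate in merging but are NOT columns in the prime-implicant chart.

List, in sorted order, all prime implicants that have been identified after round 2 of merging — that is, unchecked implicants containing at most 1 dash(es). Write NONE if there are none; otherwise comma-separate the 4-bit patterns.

Round 0: 0000✓ 0010✓ 0011✓ 0110✓ 0111✓ 1010✓ 1100 1111✓
Round 1: -010 -111 0-10✓ 0-11✓ 00-0 001-✓ 011-✓
Round 2: 0-1-
PIs = {-010, -111, 0-1-, 00-0, 1100}

-010, -111, 00-0, 1100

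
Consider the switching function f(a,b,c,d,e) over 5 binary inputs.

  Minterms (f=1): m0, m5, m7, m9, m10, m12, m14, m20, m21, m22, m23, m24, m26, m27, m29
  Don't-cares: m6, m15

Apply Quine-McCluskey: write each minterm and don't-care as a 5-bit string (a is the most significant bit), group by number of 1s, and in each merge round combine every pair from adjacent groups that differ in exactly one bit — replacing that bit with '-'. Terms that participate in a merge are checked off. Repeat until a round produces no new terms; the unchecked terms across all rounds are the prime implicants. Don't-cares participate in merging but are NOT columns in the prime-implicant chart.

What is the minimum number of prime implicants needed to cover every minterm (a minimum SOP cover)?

[col 0] 00000, 00101*, 00110*, 00111*, 01001, 01010*, 01100*, 01110*, 01111*, 10100*, 10101*, 10110*, 10111*, 11000*, 11010*, 11011*, 11101*
[col 1] -0101*, -0110*, -0111*, -1010, 0-110*, 0-111*, 001-1*, 0011-*, 01-10, 011-0, 0111-*, 1-101, 101-0*, 101-1*, 1010-*, 1011-*, 110-0, 1101-
[col 2] -01-1, -011-, 0-11-, 101--
Prime implicants: -01-1, -011-, -1010, 0-11-, 00000, 01-10, 01001, 011-0, 1-101, 101--, 110-0, 1101-
PI chart (minterm → PIs covering it):
  0 | 00000  (sole → essential)
  5 | -01-1  (sole → essential)
  7 | -01-1,-011-,0-11-
  9 | 01001  (sole → essential)
  10 | -1010,01-10
  12 | 011-0  (sole → essential)
  14 | 0-11-,01-10,011-0
  20 | 101--  (sole → essential)
  21 | -01-1,1-101,101--
  22 | -011-,101--
  23 | -01-1,-011-,101--
  24 | 110-0  (sole → essential)
  26 | -1010,110-0,1101-
  27 | 1101-  (sole → essential)
  29 | 1-101  (sole → essential)
Essential prime implicants: -01-1, 00000, 01001, 011-0, 1-101, 101--, 110-0, 1101-
Petrick residual → -1010
Minimum SOP uses 9 PIs: b'ce + bc'de' + a'b'c'd'e' + a'bc'd'e + a'bce' + acd'e + ab'c + abc'e' + abc'd

9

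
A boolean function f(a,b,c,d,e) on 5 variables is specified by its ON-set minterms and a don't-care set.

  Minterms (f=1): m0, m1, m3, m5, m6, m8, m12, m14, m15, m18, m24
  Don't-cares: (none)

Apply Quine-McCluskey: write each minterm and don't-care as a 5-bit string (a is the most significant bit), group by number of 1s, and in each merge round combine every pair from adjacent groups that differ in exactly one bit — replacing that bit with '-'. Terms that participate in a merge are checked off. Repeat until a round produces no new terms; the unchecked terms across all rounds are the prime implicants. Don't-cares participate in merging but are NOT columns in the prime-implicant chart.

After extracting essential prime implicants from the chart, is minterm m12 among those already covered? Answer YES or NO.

[col 0] 00000*, 00001*, 00011*, 00101*, 00110*, 01000*, 01100*, 01110*, 01111*, 10010, 11000*
[col 1] -1000, 0-000, 0-110, 00-01, 000-1, 0000-, 01-00, 011-0, 0111-
Prime implicants: -1000, 0-000, 0-110, 00-01, 000-1, 0000-, 01-00, 011-0, 0111-, 10010
PI chart (minterm → PIs covering it):
  0 | 0-000,0000-
  1 | 00-01,000-1,0000-
  3 | 000-1  (sole → essential)
  5 | 00-01  (sole → essential)
  6 | 0-110  (sole → essential)
  8 | -1000,0-000,01-00
  12 | 01-00,011-0
  14 | 0-110,011-0,0111-
  15 | 0111-  (sole → essential)
  18 | 10010  (sole → essential)
  24 | -1000  (sole → essential)
Essential prime implicants: -1000, 0-110, 00-01, 000-1, 0111-, 10010

NO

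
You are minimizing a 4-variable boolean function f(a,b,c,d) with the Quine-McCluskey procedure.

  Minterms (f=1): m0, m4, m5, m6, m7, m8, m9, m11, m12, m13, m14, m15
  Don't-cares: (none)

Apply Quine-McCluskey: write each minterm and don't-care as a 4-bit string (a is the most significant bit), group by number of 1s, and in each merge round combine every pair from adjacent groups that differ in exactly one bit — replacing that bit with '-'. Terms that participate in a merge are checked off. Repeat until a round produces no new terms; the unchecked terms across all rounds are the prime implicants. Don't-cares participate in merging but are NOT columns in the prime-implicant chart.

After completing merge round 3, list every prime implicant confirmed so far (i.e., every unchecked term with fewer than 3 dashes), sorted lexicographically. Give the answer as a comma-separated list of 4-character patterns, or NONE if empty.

size-2^0 implicants → 0000(✓)  0100(✓)  0101(✓)  0110(✓)  0111(✓)  1000(✓)  1001(✓)  1011(✓)  1100(✓)  1101(✓)  1110(✓)  1111(✓)
size-2^1 implicants → -000(✓)  -100(✓)  -101(✓)  -110(✓)  -111(✓)  0-00(✓)  01-0(✓)  01-1(✓)  010-(✓)  011-(✓)  1-00(✓)  1-01(✓)  1-11(✓)  10-1(✓)  100-(✓)  11-0(✓)  11-1(✓)  110-(✓)  111-(✓)
size-2^2 implicants → --00  -1-0(✓)  -1-1(✓)  -10-(✓)  -11-(✓)  01--(✓)  1--1  1-0-  11--(✓)
size-2^3 implicants → -1--
Unchecked terms (primes): --00, -1--, 1--1, 1-0-

--00, 1--1, 1-0-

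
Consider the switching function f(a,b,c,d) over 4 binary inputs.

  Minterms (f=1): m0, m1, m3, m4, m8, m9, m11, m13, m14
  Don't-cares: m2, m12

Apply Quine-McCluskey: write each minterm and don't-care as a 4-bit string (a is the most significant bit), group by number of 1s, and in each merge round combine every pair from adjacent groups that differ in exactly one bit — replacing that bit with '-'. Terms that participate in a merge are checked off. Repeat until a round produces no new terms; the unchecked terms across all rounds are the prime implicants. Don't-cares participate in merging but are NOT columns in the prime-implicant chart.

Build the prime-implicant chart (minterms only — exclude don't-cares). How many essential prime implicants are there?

size-2^0 implicants → 0000(✓)  0001(✓)  0010(✓)  0011(✓)  0100(✓)  1000(✓)  1001(✓)  1011(✓)  1100(✓)  1101(✓)  1110(✓)
size-2^1 implicants → -000(✓)  -001(✓)  -011(✓)  -100(✓)  0-00(✓)  00-0(✓)  00-1(✓)  000-(✓)  001-(✓)  1-00(✓)  1-01(✓)  10-1(✓)  100-(✓)  11-0  110-(✓)
size-2^2 implicants → --00  -0-1  -00-  00--  1-0-
Unchecked terms (primes): --00, -0-1, -00-, 00--, 1-0-, 11-0
Minterm coverage:
  m0 ⊆ --00,-00-,00--
  m1 ⊆ -0-1,-00-,00--
  m3 ⊆ -0-1,00--
  m4 ⊆ --00 [E]
  m8 ⊆ --00,-00-,1-0-
  m9 ⊆ -0-1,-00-,1-0-
  m11 ⊆ -0-1 [E]
  m13 ⊆ 1-0- [E]
  m14 ⊆ 11-0 [E]
E = {--00, -0-1, 1-0-, 11-0}

4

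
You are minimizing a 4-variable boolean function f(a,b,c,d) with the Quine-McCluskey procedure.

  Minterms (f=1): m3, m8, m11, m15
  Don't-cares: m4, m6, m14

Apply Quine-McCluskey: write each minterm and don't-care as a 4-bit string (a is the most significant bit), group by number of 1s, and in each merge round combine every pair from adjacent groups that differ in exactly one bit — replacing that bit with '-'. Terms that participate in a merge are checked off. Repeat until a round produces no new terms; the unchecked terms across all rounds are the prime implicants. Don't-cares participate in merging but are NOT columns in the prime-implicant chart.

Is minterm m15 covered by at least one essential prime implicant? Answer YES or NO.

NO

size-2^0 implicants → 0011(✓)  0100(✓)  0110(✓)  1000  1011(✓)  1110(✓)  1111(✓)
size-2^1 implicants → -011  -110  01-0  1-11  111-
Unchecked terms (primes): -011, -110, 01-0, 1-11, 1000, 111-
Minterm coverage:
  m3 ⊆ -011 [E]
  m8 ⊆ 1000 [E]
  m11 ⊆ -011,1-11
  m15 ⊆ 1-11,111-
E = {-011, 1000}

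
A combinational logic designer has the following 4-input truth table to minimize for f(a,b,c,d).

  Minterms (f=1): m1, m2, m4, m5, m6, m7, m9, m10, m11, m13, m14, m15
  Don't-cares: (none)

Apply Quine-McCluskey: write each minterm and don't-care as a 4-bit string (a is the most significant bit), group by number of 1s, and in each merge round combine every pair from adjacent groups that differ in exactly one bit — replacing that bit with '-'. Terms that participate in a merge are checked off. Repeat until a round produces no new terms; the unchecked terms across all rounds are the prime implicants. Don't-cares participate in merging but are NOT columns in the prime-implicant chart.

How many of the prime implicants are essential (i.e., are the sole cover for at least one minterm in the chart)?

[col 0] 0001*, 0010*, 0100*, 0101*, 0110*, 0111*, 1001*, 1010*, 1011*, 1101*, 1110*, 1111*
[col 1] -001*, -010*, -101*, -110*, -111*, 0-01*, 0-10*, 01-0*, 01-1*, 010-*, 011-*, 1-01*, 1-10*, 1-11*, 10-1*, 101-*, 11-1*, 111-*
[col 2] --01, --10, -1-1, -11-, 01--, 1--1, 1-1-
Prime implicants: --01, --10, -1-1, -11-, 01--, 1--1, 1-1-
PI chart (minterm → PIs covering it):
  1 | --01  (sole → essential)
  2 | --10  (sole → essential)
  4 | 01--  (sole → essential)
  5 | --01,-1-1,01--
  6 | --10,-11-,01--
  7 | -1-1,-11-,01--
  9 | --01,1--1
  10 | --10,1-1-
  11 | 1--1,1-1-
  13 | --01,-1-1,1--1
  14 | --10,-11-,1-1-
  15 | -1-1,-11-,1--1,1-1-
Essential prime implicants: --01, --10, 01--

3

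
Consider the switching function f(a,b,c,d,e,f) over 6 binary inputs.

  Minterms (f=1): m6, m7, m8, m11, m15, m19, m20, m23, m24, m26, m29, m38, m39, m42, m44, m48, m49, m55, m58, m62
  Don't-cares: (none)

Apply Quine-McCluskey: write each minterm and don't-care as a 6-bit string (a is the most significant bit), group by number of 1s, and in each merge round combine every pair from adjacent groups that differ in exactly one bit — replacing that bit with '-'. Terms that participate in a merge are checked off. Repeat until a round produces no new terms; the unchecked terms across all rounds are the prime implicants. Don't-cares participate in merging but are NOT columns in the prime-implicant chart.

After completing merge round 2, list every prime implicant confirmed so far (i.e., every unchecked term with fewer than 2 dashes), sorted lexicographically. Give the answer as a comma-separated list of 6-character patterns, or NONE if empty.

-11010, 0-1000, 00-111, 001-11, 010-11, 010100, 0110-0, 011101, 1-1010, 101100, 11000-, 111-10

Round 0: 000110✓ 000111✓ 001000✓ 001011✓ 001111✓ 010011✓ 010100 010111✓ 011000✓ 011010✓ 011101 100110✓ 100111✓ 101010✓ 101100 110000✓ 110001✓ 110111✓ 111010✓ 111110✓
Round 1: -00110✓ -00111✓ -10111✓ -11010 0-0111✓ 0-1000 00-111 00011-✓ 001-11 010-11 0110-0 1-0111✓ 1-1010 10011-✓ 11000- 111-10
Round 2: --0111 -0011-
PIs = {--0111, -0011-, -11010, 0-1000, 00-111, 001-11, 010-11, 010100, 0110-0, 011101, 1-1010, 101100, 11000-, 111-10}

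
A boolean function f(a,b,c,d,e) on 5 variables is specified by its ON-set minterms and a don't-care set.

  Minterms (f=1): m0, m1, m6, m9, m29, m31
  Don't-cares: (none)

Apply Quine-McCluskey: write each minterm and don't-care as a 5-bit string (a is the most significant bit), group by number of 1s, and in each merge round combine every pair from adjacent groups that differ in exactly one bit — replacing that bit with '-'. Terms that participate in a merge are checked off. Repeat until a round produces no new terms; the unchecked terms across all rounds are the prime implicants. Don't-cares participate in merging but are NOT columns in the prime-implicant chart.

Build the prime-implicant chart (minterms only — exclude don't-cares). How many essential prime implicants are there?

size-2^0 implicants → 00000(✓)  00001(✓)  00110  01001(✓)  11101(✓)  11111(✓)
size-2^1 implicants → 0-001  0000-  111-1
Unchecked terms (primes): 0-001, 0000-, 00110, 111-1
Minterm coverage:
  m0 ⊆ 0000- [E]
  m1 ⊆ 0-001,0000-
  m6 ⊆ 00110 [E]
  m9 ⊆ 0-001 [E]
  m29 ⊆ 111-1 [E]
  m31 ⊆ 111-1 [E]
E = {0-001, 0000-, 00110, 111-1}

4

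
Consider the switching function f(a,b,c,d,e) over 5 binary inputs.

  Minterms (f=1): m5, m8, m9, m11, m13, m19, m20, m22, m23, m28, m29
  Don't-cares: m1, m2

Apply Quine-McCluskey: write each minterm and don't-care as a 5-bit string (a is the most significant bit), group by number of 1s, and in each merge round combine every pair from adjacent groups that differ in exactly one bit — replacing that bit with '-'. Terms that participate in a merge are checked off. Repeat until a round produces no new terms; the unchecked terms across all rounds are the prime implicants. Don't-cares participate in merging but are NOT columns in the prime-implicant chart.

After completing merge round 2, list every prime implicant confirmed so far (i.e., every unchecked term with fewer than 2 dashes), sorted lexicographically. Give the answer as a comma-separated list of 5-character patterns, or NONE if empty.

-1101, 00010, 010-1, 0100-, 1-100, 10-11, 101-0, 1011-, 1110-

Round 0: 00001✓ 00010 00101✓ 01000✓ 01001✓ 01011✓ 01101✓ 10011✓ 10100✓ 10110✓ 10111✓ 11100✓ 11101✓
Round 1: -1101 0-001✓ 0-101✓ 00-01✓ 01-01✓ 010-1 0100- 1-100 10-11 101-0 1011- 1110-
Round 2: 0--01
PIs = {-1101, 0--01, 00010, 010-1, 0100-, 1-100, 10-11, 101-0, 1011-, 1110-}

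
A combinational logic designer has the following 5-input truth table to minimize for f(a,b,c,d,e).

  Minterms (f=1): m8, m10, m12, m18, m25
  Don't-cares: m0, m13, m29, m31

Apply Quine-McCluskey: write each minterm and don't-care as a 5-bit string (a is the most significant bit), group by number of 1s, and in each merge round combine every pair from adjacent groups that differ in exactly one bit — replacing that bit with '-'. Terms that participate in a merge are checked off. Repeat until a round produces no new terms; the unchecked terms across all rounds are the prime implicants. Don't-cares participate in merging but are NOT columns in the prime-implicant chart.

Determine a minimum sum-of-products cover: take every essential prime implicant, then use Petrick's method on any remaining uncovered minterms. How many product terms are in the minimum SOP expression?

4

Round 0: 00000✓ 01000✓ 01010✓ 01100✓ 01101✓ 10010 11001✓ 11101✓ 11111✓
Round 1: -1101 0-000 01-00 010-0 0110- 11-01 111-1
PIs = {-1101, 0-000, 01-00, 010-0, 0110-, 10010, 11-01, 111-1}
Coverage chart:
  m8: 0-000,01-00,010-0
  m10: 010-0 ←essential
  m12: 01-00,0110-
  m18: 10010 ←essential
  m25: 11-01 ←essential
Essential: 010-0, 10010, 11-01
Petrick residual → 01-00
Min cover (4 terms): a'bd'e' + a'bc'e' + ab'c'de' + abd'e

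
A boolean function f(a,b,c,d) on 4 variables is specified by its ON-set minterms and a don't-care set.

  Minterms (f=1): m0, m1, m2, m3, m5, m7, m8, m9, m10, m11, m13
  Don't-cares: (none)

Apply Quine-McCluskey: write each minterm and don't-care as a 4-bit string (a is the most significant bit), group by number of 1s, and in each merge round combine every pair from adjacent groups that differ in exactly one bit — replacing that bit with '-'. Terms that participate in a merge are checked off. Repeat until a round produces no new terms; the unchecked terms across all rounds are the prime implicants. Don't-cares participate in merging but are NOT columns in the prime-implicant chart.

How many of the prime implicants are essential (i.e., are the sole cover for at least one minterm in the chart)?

[col 0] 0000*, 0001*, 0010*, 0011*, 0101*, 0111*, 1000*, 1001*, 1010*, 1011*, 1101*
[col 1] -000*, -001*, -010*, -011*, -101*, 0-01*, 0-11*, 00-0*, 00-1*, 000-*, 001-*, 01-1*, 1-01*, 10-0*, 10-1*, 100-*, 101-*
[col 2] --01, -0-0*, -0-1*, -00-*, -01-*, 0--1, 00--*, 10--*
[col 3] -0--
Prime implicants: --01, -0--, 0--1
PI chart (minterm → PIs covering it):
  0 | -0--  (sole → essential)
  1 | --01,-0--,0--1
  2 | -0--  (sole → essential)
  3 | -0--,0--1
  5 | --01,0--1
  7 | 0--1  (sole → essential)
  8 | -0--  (sole → essential)
  9 | --01,-0--
  10 | -0--  (sole → essential)
  11 | -0--  (sole → essential)
  13 | --01  (sole → essential)
Essential prime implicants: --01, -0--, 0--1

3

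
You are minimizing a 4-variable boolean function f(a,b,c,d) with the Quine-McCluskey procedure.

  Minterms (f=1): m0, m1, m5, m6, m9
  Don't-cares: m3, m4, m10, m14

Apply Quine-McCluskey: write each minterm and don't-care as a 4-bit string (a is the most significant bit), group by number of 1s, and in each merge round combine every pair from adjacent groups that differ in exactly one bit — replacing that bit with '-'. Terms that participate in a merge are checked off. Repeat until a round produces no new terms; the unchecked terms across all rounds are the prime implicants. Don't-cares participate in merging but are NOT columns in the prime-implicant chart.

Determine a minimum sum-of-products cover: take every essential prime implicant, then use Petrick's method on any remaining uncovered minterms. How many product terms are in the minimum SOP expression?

[col 0] 0000*, 0001*, 0011*, 0100*, 0101*, 0110*, 1001*, 1010*, 1110*
[col 1] -001, -110, 0-00*, 0-01*, 00-1, 000-*, 01-0, 010-*, 1-10
[col 2] 0-0-
Prime implicants: -001, -110, 0-0-, 00-1, 01-0, 1-10
PI chart (minterm → PIs covering it):
  0 | 0-0-  (sole → essential)
  1 | -001,0-0-,00-1
  5 | 0-0-  (sole → essential)
  6 | -110,01-0
  9 | -001  (sole → essential)
Essential prime implicants: -001, 0-0-
Petrick residual → -110
Minimum SOP uses 3 PIs: b'c'd + bcd' + a'c'

3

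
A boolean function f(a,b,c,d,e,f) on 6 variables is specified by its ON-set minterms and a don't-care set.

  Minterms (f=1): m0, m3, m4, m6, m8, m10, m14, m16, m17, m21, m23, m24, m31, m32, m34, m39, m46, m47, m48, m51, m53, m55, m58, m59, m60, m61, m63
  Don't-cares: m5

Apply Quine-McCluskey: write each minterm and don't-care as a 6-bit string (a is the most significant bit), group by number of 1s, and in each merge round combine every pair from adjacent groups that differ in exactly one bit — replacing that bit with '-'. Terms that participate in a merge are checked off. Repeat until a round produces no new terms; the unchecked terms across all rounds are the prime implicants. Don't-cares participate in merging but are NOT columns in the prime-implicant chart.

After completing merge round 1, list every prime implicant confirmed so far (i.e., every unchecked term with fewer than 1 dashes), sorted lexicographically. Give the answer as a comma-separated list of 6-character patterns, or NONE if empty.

000011

Round 0: 000000✓ 000011 000100✓ 000101✓ 000110✓ 001000✓ 001010✓ 001110✓ 010000✓ 010001✓ 010101✓ 010111✓ 011000✓ 011111✓ 100000✓ 100010✓ 100111✓ 101110✓ 101111✓ 110000✓ 110011✓ 110101✓ 110111✓ 111010✓ 111011✓ 111100✓ 111101✓ 111111✓
Round 1: -00000✓ -01110 -10000✓ -10101✓ -10111✓ -11111✓ 0-0000✓ 0-0101 0-1000✓ 00-000✓ 00-110 000-00 0001-0 00010- 001-10 0010-0 01-000✓ 01-111✓ 010-01 01000- 0101-1✓ 1-0000✓ 1-0111✓ 1-1111✓ 10-111✓ 1000-0 10111- 11-011✓ 11-101✓ 11-111✓ 110-11✓ 1101-1✓ 111-11✓ 11101- 1111-1✓ 11110-
Round 2: --0000 -1-111 -101-1 0--000 1--111 11--11 11-1-1
PIs = {--0000, -01110, -1-111, -101-1, 0--000, 0-0101, 00-110, 000-00, 000011, 0001-0, 00010-, 001-10, 0010-0, 010-01, 01000-, 1--111, 1000-0, 10111-, 11--11, 11-1-1, 11101-, 11110-}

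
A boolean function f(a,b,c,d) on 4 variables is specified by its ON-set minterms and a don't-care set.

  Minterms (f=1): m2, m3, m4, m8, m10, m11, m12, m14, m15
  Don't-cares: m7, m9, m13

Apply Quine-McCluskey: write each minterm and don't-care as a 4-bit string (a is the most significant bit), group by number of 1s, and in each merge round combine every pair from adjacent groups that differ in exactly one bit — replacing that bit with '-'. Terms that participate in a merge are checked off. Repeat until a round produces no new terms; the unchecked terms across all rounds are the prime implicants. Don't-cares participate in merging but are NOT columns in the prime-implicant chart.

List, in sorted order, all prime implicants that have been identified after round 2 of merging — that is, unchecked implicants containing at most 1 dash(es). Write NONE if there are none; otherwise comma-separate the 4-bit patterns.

-100

[col 0] 0010*, 0011*, 0100*, 0111*, 1000*, 1001*, 1010*, 1011*, 1100*, 1101*, 1110*, 1111*
[col 1] -010*, -011*, -100, -111*, 0-11*, 001-*, 1-00*, 1-01*, 1-10*, 1-11*, 10-0*, 10-1*, 100-*, 101-*, 11-0*, 11-1*, 110-*, 111-*
[col 2] --11, -01-, 1--0*, 1--1*, 1-0-*, 1-1-*, 10--*, 11--*
[col 3] 1---
Prime implicants: --11, -01-, -100, 1---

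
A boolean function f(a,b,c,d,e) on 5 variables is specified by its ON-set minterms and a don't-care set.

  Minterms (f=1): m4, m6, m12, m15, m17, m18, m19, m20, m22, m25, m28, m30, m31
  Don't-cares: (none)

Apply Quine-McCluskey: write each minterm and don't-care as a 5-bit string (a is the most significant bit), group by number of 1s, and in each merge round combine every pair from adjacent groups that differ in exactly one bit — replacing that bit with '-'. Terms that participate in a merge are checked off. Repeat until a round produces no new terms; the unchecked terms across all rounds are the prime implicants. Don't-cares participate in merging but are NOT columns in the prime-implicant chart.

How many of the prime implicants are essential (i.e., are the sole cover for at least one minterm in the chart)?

size-2^0 implicants → 00100(✓)  00110(✓)  01100(✓)  01111(✓)  10001(✓)  10010(✓)  10011(✓)  10100(✓)  10110(✓)  11001(✓)  11100(✓)  11110(✓)  11111(✓)
size-2^1 implicants → -0100(✓)  -0110(✓)  -1100(✓)  -1111  0-100(✓)  001-0(✓)  1-001  1-100(✓)  1-110(✓)  10-10  100-1  1001-  101-0(✓)  111-0(✓)  1111-
size-2^2 implicants → --100  -01-0  1-1-0
Unchecked terms (primes): --100, -01-0, -1111, 1-001, 1-1-0, 10-10, 100-1, 1001-, 1111-
Minterm coverage:
  m4 ⊆ --100,-01-0
  m6 ⊆ -01-0 [E]
  m12 ⊆ --100 [E]
  m15 ⊆ -1111 [E]
  m17 ⊆ 1-001,100-1
  m18 ⊆ 10-10,1001-
  m19 ⊆ 100-1,1001-
  m20 ⊆ --100,-01-0,1-1-0
  m22 ⊆ -01-0,1-1-0,10-10
  m25 ⊆ 1-001 [E]
  m28 ⊆ --100,1-1-0
  m30 ⊆ 1-1-0,1111-
  m31 ⊆ -1111,1111-
E = {--100, -01-0, -1111, 1-001}

4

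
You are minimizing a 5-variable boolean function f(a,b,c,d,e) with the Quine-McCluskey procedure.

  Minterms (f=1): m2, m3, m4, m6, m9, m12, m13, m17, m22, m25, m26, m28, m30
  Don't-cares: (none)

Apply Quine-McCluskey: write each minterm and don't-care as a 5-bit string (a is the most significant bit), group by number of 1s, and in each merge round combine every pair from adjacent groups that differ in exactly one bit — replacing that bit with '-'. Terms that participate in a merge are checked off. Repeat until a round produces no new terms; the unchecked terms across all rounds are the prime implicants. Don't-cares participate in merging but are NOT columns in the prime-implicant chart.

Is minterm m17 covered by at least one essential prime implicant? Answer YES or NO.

YES

Round 0: 00010✓ 00011✓ 00100✓ 00110✓ 01001✓ 01100✓ 01101✓ 10001✓ 10110✓ 11001✓ 11010✓ 11100✓ 11110✓
Round 1: -0110 -1001 -1100 0-100 00-10 0001- 001-0 01-01 0110- 1-001 1-110 11-10 111-0
PIs = {-0110, -1001, -1100, 0-100, 00-10, 0001-, 001-0, 01-01, 0110-, 1-001, 1-110, 11-10, 111-0}
Coverage chart:
  m2: 00-10,0001-
  m3: 0001- ←essential
  m4: 0-100,001-0
  m6: -0110,00-10,001-0
  m9: -1001,01-01
  m12: -1100,0-100,0110-
  m13: 01-01,0110-
  m17: 1-001 ←essential
  m22: -0110,1-110
  m25: -1001,1-001
  m26: 11-10 ←essential
  m28: -1100,111-0
  m30: 1-110,11-10,111-0
Essential: 0001-, 1-001, 11-10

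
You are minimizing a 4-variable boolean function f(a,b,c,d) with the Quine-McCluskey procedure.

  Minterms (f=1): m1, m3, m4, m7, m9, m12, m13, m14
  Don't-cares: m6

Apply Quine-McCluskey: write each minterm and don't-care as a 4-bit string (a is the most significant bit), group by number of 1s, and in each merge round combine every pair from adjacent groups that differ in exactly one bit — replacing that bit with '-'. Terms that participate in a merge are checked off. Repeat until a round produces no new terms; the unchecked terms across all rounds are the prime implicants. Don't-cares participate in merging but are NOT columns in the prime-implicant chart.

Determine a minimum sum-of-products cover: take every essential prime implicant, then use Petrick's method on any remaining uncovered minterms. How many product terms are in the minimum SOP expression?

4

Round 0: 0001✓ 0011✓ 0100✓ 0110✓ 0111✓ 1001✓ 1100✓ 1101✓ 1110✓
Round 1: -001 -100✓ -110✓ 0-11 00-1 01-0✓ 011- 1-01 11-0✓ 110-
Round 2: -1-0
PIs = {-001, -1-0, 0-11, 00-1, 011-, 1-01, 110-}
Coverage chart:
  m1: -001,00-1
  m3: 0-11,00-1
  m4: -1-0 ←essential
  m7: 0-11,011-
  m9: -001,1-01
  m12: -1-0,110-
  m13: 1-01,110-
  m14: -1-0 ←essential
Essential: -1-0
Petrick residual → -001, 0-11, 1-01
Min cover (4 terms): b'c'd + bd' + a'cd + ac'd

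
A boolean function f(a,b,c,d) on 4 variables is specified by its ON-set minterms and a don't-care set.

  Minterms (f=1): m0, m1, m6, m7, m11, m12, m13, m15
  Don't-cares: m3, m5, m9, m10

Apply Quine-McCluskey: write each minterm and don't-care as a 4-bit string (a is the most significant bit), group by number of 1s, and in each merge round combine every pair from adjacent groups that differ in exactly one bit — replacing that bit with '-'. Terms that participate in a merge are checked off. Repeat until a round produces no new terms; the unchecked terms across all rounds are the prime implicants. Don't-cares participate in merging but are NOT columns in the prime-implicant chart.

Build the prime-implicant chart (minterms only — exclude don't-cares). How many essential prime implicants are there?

Round 0: 0000✓ 0001✓ 0011✓ 0101✓ 0110✓ 0111✓ 1001✓ 1010✓ 1011✓ 1100✓ 1101✓ 1111✓
Round 1: -001✓ -011✓ -101✓ -111✓ 0-01✓ 0-11✓ 00-1✓ 000- 01-1✓ 011- 1-01✓ 1-11✓ 10-1✓ 101- 11-1✓ 110-
Round 2: --01✓ --11✓ -0-1✓ -1-1✓ 0--1✓ 1--1✓
Round 3: ---1
PIs = {---1, 000-, 011-, 101-, 110-}
Coverage chart:
  m0: 000- ←essential
  m1: ---1,000-
  m6: 011- ←essential
  m7: ---1,011-
  m11: ---1,101-
  m12: 110- ←essential
  m13: ---1,110-
  m15: ---1 ←essential
Essential: ---1, 000-, 011-, 110-

4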